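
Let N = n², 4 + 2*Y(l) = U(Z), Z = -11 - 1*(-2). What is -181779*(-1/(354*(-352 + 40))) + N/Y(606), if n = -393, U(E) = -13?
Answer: -14828447/816 ≈ -18172.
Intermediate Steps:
Z = -9 (Z = -11 + 2 = -9)
Y(l) = -17/2 (Y(l) = -2 + (½)*(-13) = -2 - 13/2 = -17/2)
N = 154449 (N = (-393)² = 154449)
-181779*(-1/(354*(-352 + 40))) + N/Y(606) = -181779*(-1/(354*(-352 + 40))) + 154449/(-17/2) = -181779/((-312*(-354))) + 154449*(-2/17) = -181779/110448 - 308898/17 = -181779*1/110448 - 308898/17 = -79/48 - 308898/17 = -14828447/816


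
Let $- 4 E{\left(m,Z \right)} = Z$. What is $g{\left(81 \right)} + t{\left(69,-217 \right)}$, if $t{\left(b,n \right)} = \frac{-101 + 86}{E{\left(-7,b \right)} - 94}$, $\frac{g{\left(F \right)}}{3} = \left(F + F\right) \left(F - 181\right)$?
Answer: $- \frac{4325388}{89} \approx -48600.0$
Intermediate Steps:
$E{\left(m,Z \right)} = - \frac{Z}{4}$
$g{\left(F \right)} = 6 F \left(-181 + F\right)$ ($g{\left(F \right)} = 3 \left(F + F\right) \left(F - 181\right) = 3 \cdot 2 F \left(-181 + F\right) = 6 F \left(-181 + F\right)$)
$t{\left(b,n \right)} = - \frac{15}{-94 - \frac{b}{4}}$ ($t{\left(b,n \right)} = \frac{-101 + 86}{- \frac{b}{4} - 94} = - \frac{15}{-94 - \frac{b}{4}}$)
$g{\left(81 \right)} + t{\left(69,-217 \right)} = 6 \cdot 81 \left(-181 + 81\right) + \frac{60}{376 + 69} = 6 \cdot 81 \left(-100\right) + \frac{60}{445} = -48600 + 60 \cdot \frac{1}{445} = -48600 + \frac{12}{89} = - \frac{4325388}{89}$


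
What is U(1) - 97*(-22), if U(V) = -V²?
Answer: 2133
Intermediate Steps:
U(1) - 97*(-22) = -1*1² - 97*(-22) = -1*1 + 2134 = -1 + 2134 = 2133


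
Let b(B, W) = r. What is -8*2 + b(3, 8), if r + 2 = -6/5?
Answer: -96/5 ≈ -19.200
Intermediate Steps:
r = -16/5 (r = -2 - 6/5 = -16/5 ≈ -3.2000)
b(B, W) = -16/5
-8*2 + b(3, 8) = -8*2 - 16/5 = -16 - 16/5 = -96/5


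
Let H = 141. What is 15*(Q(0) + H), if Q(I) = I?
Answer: 2115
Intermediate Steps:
15*(Q(0) + H) = 15*(0 + 141) = 15*141 = 2115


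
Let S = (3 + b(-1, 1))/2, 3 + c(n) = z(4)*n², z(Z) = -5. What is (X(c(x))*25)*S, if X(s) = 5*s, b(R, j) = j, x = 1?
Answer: -2000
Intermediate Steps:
c(n) = -3 - 5*n²
S = 2 (S = (3 + 1)/2 = 4*(½) = 2)
(X(c(x))*25)*S = ((5*(-3 - 5*1²))*25)*2 = ((5*(-3 - 5*1))*25)*2 = ((5*(-3 - 5))*25)*2 = ((5*(-8))*25)*2 = -40*25*2 = -1000*2 = -2000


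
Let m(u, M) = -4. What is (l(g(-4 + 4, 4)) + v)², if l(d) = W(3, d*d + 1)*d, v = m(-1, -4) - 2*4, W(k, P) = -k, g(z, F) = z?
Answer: 144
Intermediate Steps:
v = -12 (v = -4 - 2*4 = -4 - 8 = -12)
l(d) = -3*d (l(d) = (-1*3)*d = -3*d)
(l(g(-4 + 4, 4)) + v)² = (-3*(-4 + 4) - 12)² = (-3*0 - 12)² = (0 - 12)² = (-12)² = 144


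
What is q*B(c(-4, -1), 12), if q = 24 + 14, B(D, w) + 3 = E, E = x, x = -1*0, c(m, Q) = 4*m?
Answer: -114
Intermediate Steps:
x = 0
E = 0
B(D, w) = -3 (B(D, w) = -3 + 0 = -3)
q = 38
q*B(c(-4, -1), 12) = 38*(-3) = -114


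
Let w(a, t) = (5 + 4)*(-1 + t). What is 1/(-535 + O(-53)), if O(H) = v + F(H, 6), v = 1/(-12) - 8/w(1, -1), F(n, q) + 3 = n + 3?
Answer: -36/21155 ≈ -0.0017017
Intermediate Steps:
w(a, t) = -9 + 9*t (w(a, t) = 9*(-1 + t) = -9 + 9*t)
F(n, q) = n (F(n, q) = -3 + (n + 3) = -3 + (3 + n) = n)
v = 13/36 (v = 1/(-12) - 8/(-9 + 9*(-1)) = 1*(-1/12) - 8/(-9 - 9) = -1/12 - 8/(-18) = -1/12 - 8*(-1/18) = -1/12 + 4/9 = 13/36 ≈ 0.36111)
O(H) = 13/36 + H
1/(-535 + O(-53)) = 1/(-535 + (13/36 - 53)) = 1/(-535 - 1895/36) = 1/(-21155/36) = -36/21155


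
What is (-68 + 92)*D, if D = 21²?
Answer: 10584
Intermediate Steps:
D = 441
(-68 + 92)*D = (-68 + 92)*441 = 24*441 = 10584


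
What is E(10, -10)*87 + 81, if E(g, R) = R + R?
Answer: -1659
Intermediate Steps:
E(g, R) = 2*R
E(10, -10)*87 + 81 = (2*(-10))*87 + 81 = -20*87 + 81 = -1740 + 81 = -1659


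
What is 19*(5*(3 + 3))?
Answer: 570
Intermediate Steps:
19*(5*(3 + 3)) = 19*(5*6) = 19*30 = 570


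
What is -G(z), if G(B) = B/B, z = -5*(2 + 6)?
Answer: -1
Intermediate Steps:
z = -40 (z = -5*8 = -40)
G(B) = 1
-G(z) = -1*1 = -1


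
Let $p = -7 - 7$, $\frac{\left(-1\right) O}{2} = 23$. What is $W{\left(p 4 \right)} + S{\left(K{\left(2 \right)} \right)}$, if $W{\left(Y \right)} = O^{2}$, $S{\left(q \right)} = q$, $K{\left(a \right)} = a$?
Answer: $2118$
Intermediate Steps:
$O = -46$ ($O = \left(-2\right) 23 = -46$)
$p = -14$
$W{\left(Y \right)} = 2116$ ($W{\left(Y \right)} = \left(-46\right)^{2} = 2116$)
$W{\left(p 4 \right)} + S{\left(K{\left(2 \right)} \right)} = 2116 + 2 = 2118$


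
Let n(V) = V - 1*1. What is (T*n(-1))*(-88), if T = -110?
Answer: -19360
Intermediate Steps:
n(V) = -1 + V (n(V) = V - 1 = -1 + V)
(T*n(-1))*(-88) = -110*(-1 - 1)*(-88) = -110*(-2)*(-88) = 220*(-88) = -19360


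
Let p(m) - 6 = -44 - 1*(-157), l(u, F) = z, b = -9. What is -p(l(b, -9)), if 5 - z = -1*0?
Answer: -119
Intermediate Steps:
z = 5 (z = 5 - (-1)*0 = 5 - 1*0 = 5 + 0 = 5)
l(u, F) = 5
p(m) = 119 (p(m) = 6 + (-44 - 1*(-157)) = 6 + (-44 + 157) = 6 + 113 = 119)
-p(l(b, -9)) = -1*119 = -119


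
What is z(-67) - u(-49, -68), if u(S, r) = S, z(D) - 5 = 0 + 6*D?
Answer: -348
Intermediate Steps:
z(D) = 5 + 6*D (z(D) = 5 + (0 + 6*D) = 5 + 6*D)
z(-67) - u(-49, -68) = (5 + 6*(-67)) - 1*(-49) = (5 - 402) + 49 = -397 + 49 = -348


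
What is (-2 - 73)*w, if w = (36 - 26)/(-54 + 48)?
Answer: 125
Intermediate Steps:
w = -5/3 (w = 10/(-6) = 10*(-⅙) = -5/3 ≈ -1.6667)
(-2 - 73)*w = (-2 - 73)*(-5/3) = -75*(-5/3) = 125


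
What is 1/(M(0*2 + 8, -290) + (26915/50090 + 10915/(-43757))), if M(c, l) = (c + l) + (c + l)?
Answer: -438357626/247107503603 ≈ -0.0017740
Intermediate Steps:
M(c, l) = 2*c + 2*l
1/(M(0*2 + 8, -290) + (26915/50090 + 10915/(-43757))) = 1/((2*(0*2 + 8) + 2*(-290)) + (26915/50090 + 10915/(-43757))) = 1/((2*(0 + 8) - 580) + (26915*(1/50090) + 10915*(-1/43757))) = 1/((2*8 - 580) + (5383/10018 - 10915/43757)) = 1/((16 - 580) + 126197461/438357626) = 1/(-564 + 126197461/438357626) = 1/(-247107503603/438357626) = -438357626/247107503603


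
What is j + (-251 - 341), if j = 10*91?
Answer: 318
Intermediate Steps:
j = 910
j + (-251 - 341) = 910 + (-251 - 341) = 910 - 592 = 318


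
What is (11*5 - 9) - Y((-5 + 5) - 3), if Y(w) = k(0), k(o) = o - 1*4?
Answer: 50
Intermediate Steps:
k(o) = -4 + o (k(o) = o - 4 = -4 + o)
Y(w) = -4 (Y(w) = -4 + 0 = -4)
(11*5 - 9) - Y((-5 + 5) - 3) = (11*5 - 9) - 1*(-4) = (55 - 9) + 4 = 46 + 4 = 50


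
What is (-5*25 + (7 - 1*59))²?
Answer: 31329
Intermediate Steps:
(-5*25 + (7 - 1*59))² = (-125 + (7 - 59))² = (-125 - 52)² = (-177)² = 31329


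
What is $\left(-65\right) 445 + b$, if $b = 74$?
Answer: $-28851$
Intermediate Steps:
$\left(-65\right) 445 + b = \left(-65\right) 445 + 74 = -28925 + 74 = -28851$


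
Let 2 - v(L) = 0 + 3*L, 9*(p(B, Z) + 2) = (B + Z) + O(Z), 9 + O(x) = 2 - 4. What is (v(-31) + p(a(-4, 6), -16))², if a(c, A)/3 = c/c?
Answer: 73441/9 ≈ 8160.1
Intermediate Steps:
a(c, A) = 3 (a(c, A) = 3*(c/c) = 3*1 = 3)
O(x) = -11 (O(x) = -9 + (2 - 4) = -9 - 2 = -11)
p(B, Z) = -29/9 + B/9 + Z/9 (p(B, Z) = -2 + ((B + Z) - 11)/9 = -2 + (-11 + B + Z)/9 = -2 + (-11/9 + B/9 + Z/9) = -29/9 + B/9 + Z/9)
v(L) = 2 - 3*L (v(L) = 2 - (0 + 3*L) = 2 - 3*L)
(v(-31) + p(a(-4, 6), -16))² = ((2 - 3*(-31)) + (-29/9 + (⅑)*3 + (⅑)*(-16)))² = ((2 + 93) + (-29/9 + ⅓ - 16/9))² = (95 - 14/3)² = (271/3)² = 73441/9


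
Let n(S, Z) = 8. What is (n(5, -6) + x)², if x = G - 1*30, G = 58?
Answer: 1296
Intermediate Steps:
x = 28 (x = 58 - 1*30 = 58 - 30 = 28)
(n(5, -6) + x)² = (8 + 28)² = 36² = 1296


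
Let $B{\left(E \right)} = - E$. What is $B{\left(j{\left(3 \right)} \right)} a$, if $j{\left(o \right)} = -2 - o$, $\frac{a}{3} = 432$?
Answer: $6480$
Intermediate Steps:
$a = 1296$ ($a = 3 \cdot 432 = 1296$)
$B{\left(j{\left(3 \right)} \right)} a = - (-2 - 3) 1296 = \left(-1\right) \left(-5\right) 1296 = 5 \cdot 1296 = 6480$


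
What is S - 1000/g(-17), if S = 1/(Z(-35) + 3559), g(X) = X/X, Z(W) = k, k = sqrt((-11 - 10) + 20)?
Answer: -12666478441/12666482 - I/12666482 ≈ -1000.0 - 7.8948e-8*I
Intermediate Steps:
k = I (k = sqrt(-21 + 20) = sqrt(-1) = I ≈ 1.0*I)
Z(W) = I
g(X) = 1
S = (3559 - I)/12666482 (S = 1/(I + 3559) = 1/(3559 + I) = (3559 - I)/12666482 ≈ 0.00028098 - 7.8949e-8*I)
S - 1000/g(-17) = (3559/12666482 - I/12666482) - 1000/1 = (3559/12666482 - I/12666482) - 1000*1 = (3559/12666482 - I/12666482) - 1000 = -12666478441/12666482 - I/12666482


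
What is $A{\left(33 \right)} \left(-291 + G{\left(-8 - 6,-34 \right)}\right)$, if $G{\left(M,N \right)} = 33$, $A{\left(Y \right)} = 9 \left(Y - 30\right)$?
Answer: $-6966$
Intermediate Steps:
$A{\left(Y \right)} = -270 + 9 Y$ ($A{\left(Y \right)} = 9 \left(-30 + Y\right) = -270 + 9 Y$)
$A{\left(33 \right)} \left(-291 + G{\left(-8 - 6,-34 \right)}\right) = \left(-270 + 9 \cdot 33\right) \left(-291 + 33\right) = \left(-270 + 297\right) \left(-258\right) = 27 \left(-258\right) = -6966$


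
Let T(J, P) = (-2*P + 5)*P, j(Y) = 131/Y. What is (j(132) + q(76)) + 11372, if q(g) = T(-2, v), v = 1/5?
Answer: 37533911/3300 ≈ 11374.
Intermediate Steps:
v = ⅕ ≈ 0.20000
T(J, P) = P*(5 - 2*P) (T(J, P) = (5 - 2*P)*P = P*(5 - 2*P))
q(g) = 23/25 (q(g) = (5 - 2*⅕)/5 = (5 - ⅖)/5 = (⅕)*(23/5) = 23/25)
(j(132) + q(76)) + 11372 = (131/132 + 23/25) + 11372 = 6311/3300 + 11372 = 37533911/3300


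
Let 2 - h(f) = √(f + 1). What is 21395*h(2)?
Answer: 42790 - 21395*√3 ≈ 5732.8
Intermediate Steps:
h(f) = 2 - √(1 + f) (h(f) = 2 - √(f + 1) = 2 - √(1 + f))
21395*h(2) = 21395*(2 - √(1 + 2)) = 21395*(2 - √3) = 42790 - 21395*√3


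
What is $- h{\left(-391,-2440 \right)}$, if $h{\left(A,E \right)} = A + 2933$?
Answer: $-2542$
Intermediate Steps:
$h{\left(A,E \right)} = 2933 + A$
$- h{\left(-391,-2440 \right)} = - (2933 - 391) = \left(-1\right) 2542 = -2542$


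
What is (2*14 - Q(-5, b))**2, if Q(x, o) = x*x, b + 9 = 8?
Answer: 9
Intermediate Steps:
b = -1 (b = -9 + 8 = -1)
Q(x, o) = x**2
(2*14 - Q(-5, b))**2 = (2*14 - 1*(-5)**2)**2 = (28 - 1*25)**2 = (28 - 25)**2 = 3**2 = 9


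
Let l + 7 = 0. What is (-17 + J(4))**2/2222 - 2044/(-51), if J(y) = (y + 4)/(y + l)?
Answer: 13684481/339966 ≈ 40.253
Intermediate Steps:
l = -7 (l = -7 + 0 = -7)
J(y) = (4 + y)/(-7 + y) (J(y) = (y + 4)/(y - 7) = (4 + y)/(-7 + y))
(-17 + J(4))**2/2222 - 2044/(-51) = (-17 + (4 + 4)/(-7 + 4))**2/2222 - 2044/(-51) = (-17 + 8/(-3))**2*(1/2222) - 2044*(-1/51) = (-17 - 1/3*8)**2*(1/2222) + 2044/51 = (-17 - 8/3)**2*(1/2222) + 2044/51 = (-59/3)**2*(1/2222) + 2044/51 = (3481/9)*(1/2222) + 2044/51 = 3481/19998 + 2044/51 = 13684481/339966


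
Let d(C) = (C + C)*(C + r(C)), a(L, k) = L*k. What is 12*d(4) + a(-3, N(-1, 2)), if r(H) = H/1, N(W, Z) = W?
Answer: 771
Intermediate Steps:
r(H) = H (r(H) = H*1 = H)
d(C) = 4*C**2 (d(C) = (C + C)*(C + C) = (2*C)*(2*C) = 4*C**2)
12*d(4) + a(-3, N(-1, 2)) = 12*(4*4**2) - 3*(-1) = 12*(4*16) + 3 = 12*64 + 3 = 768 + 3 = 771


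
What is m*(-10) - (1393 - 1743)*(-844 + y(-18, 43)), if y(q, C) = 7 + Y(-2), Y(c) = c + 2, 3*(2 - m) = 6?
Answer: -292950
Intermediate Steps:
m = 0 (m = 2 - ⅓*6 = 2 - 2 = 0)
Y(c) = 2 + c
y(q, C) = 7 (y(q, C) = 7 + (2 - 2) = 7 + 0 = 7)
m*(-10) - (1393 - 1743)*(-844 + y(-18, 43)) = 0*(-10) - (1393 - 1743)*(-844 + 7) = 0 - (-350)*(-837) = 0 - 1*292950 = 0 - 292950 = -292950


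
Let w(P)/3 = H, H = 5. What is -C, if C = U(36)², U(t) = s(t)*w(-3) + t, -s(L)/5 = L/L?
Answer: -1521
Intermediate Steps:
s(L) = -5 (s(L) = -5*L/L = -5*1 = -5)
w(P) = 15 (w(P) = 3*5 = 15)
U(t) = -75 + t (U(t) = -5*15 + t = -75 + t)
C = 1521 (C = (-75 + 36)² = (-39)² = 1521)
-C = -1*1521 = -1521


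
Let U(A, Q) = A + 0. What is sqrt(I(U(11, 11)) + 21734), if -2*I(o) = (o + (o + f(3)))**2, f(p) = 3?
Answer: sqrt(85686)/2 ≈ 146.36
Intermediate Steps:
U(A, Q) = A
I(o) = -(3 + 2*o)**2/2 (I(o) = -(o + (o + 3))**2/2 = -(o + (3 + o))**2/2 = -(3 + 2*o)**2/2)
sqrt(I(U(11, 11)) + 21734) = sqrt(-(3 + 2*11)**2/2 + 21734) = sqrt(-(3 + 22)**2/2 + 21734) = sqrt(-1/2*25**2 + 21734) = sqrt(-1/2*625 + 21734) = sqrt(-625/2 + 21734) = sqrt(42843/2) = sqrt(85686)/2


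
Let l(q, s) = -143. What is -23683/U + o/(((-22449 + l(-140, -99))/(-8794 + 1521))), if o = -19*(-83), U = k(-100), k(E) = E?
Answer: 420499609/564800 ≈ 744.51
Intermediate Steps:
U = -100
o = 1577
-23683/U + o/(((-22449 + l(-140, -99))/(-8794 + 1521))) = -23683/(-100) + 1577/(((-22449 - 143)/(-8794 + 1521))) = -23683*(-1/100) + 1577/((-22592/(-7273))) = 23683/100 + 1577/((-22592*(-1/7273))) = 23683/100 + 1577/(22592/7273) = 23683/100 + 1577*(7273/22592) = 23683/100 + 11469521/22592 = 420499609/564800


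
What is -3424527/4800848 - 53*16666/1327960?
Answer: -1098526788953/796916763760 ≈ -1.3785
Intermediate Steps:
-3424527/4800848 - 53*16666/1327960 = -3424527*1/4800848 - 883298*1/1327960 = -3424527/4800848 - 441649/663980 = -1098526788953/796916763760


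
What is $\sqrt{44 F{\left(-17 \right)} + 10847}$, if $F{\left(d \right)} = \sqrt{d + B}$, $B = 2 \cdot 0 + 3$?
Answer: $\sqrt{10847 + 44 i \sqrt{14}} \approx 104.15 + 0.7904 i$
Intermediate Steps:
$B = 3$ ($B = 0 + 3 = 3$)
$F{\left(d \right)} = \sqrt{3 + d}$ ($F{\left(d \right)} = \sqrt{d + 3} = \sqrt{3 + d}$)
$\sqrt{44 F{\left(-17 \right)} + 10847} = \sqrt{44 \sqrt{3 - 17} + 10847} = \sqrt{44 \sqrt{-14} + 10847} = \sqrt{44 i \sqrt{14} + 10847} = \sqrt{10847 + 44 i \sqrt{14}}$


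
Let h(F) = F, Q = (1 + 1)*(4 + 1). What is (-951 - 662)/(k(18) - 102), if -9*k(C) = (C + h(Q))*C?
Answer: 1613/158 ≈ 10.209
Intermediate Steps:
Q = 10 (Q = 2*5 = 10)
k(C) = -C*(10 + C)/9 (k(C) = -(C + 10)*C/9 = -(10 + C)*C/9 = -C*(10 + C)/9)
(-951 - 662)/(k(18) - 102) = (-951 - 662)/(-1/9*18*(10 + 18) - 102) = -1613/(-1/9*18*28 - 102) = -1613/(-56 - 102) = -1613/(-158) = -1613*(-1/158) = 1613/158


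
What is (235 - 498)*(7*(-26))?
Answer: 47866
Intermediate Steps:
(235 - 498)*(7*(-26)) = -263*(-182) = 47866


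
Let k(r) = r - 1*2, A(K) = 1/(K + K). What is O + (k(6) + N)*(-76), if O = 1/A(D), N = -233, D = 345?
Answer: 18094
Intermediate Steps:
A(K) = 1/(2*K)
k(r) = -2 + r (k(r) = r - 2 = -2 + r)
O = 690 (O = 1/((½)/345) = 1/((½)*(1/345)) = 1/(1/690) = 690)
O + (k(6) + N)*(-76) = 690 + ((-2 + 6) - 233)*(-76) = 690 + (4 - 233)*(-76) = 690 - 229*(-76) = 690 + 17404 = 18094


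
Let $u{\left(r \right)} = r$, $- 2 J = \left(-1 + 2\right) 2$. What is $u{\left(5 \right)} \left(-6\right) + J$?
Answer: $-31$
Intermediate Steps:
$J = -1$ ($J = - \frac{\left(-1 + 2\right) 2}{2} = - \frac{1 \cdot 2}{2} = \left(- \frac{1}{2}\right) 2 = -1$)
$u{\left(5 \right)} \left(-6\right) + J = 5 \left(-6\right) - 1 = -30 - 1 = -31$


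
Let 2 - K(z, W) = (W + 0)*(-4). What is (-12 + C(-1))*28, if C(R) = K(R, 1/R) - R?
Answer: -364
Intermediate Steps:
K(z, W) = 2 + 4*W (K(z, W) = 2 - (W + 0)*(-4) = 2 - W*(-4) = 2 - (-4)*W = 2 + 4*W)
C(R) = 2 - R + 4/R (C(R) = (2 + 4*(1/R)) - R = (2 + 4/R) - R = 2 - R + 4/R)
(-12 + C(-1))*28 = (-12 + (2 - 1*(-1) + 4/(-1)))*28 = (-12 + (2 + 1 + 4*(-1)))*28 = (-12 + (2 + 1 - 4))*28 = (-12 - 1)*28 = -13*28 = -364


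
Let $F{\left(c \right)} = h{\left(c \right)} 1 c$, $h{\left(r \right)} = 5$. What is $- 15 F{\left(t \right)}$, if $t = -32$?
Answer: $2400$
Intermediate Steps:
$F{\left(c \right)} = 5 c$ ($F{\left(c \right)} = 5 \cdot 1 c = 5 c$)
$- 15 F{\left(t \right)} = - 15 \cdot 5 \left(-32\right) = \left(-15\right) \left(-160\right) = 2400$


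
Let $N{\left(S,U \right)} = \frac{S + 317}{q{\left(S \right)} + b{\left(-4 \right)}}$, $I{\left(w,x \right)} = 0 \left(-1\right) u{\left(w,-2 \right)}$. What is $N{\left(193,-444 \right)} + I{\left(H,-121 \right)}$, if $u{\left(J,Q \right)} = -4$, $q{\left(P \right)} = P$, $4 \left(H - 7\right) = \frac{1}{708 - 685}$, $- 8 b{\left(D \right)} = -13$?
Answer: $\frac{1360}{519} \approx 2.6204$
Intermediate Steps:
$b{\left(D \right)} = \frac{13}{8}$ ($b{\left(D \right)} = \left(- \frac{1}{8}\right) \left(-13\right) = \frac{13}{8}$)
$H = \frac{645}{92}$ ($H = 7 + \frac{1}{4 \left(708 - 685\right)} = 7 + \frac{1}{4 \cdot 23} = 7 + \frac{1}{4} \cdot \frac{1}{23} = 7 + \frac{1}{92} = \frac{645}{92} \approx 7.0109$)
$I{\left(w,x \right)} = 0$ ($I{\left(w,x \right)} = 0 \left(-1\right) \left(-4\right) = 0 \left(-4\right) = 0$)
$N{\left(S,U \right)} = \frac{317 + S}{\frac{13}{8} + S}$ ($N{\left(S,U \right)} = \frac{S + 317}{S + \frac{13}{8}} = \frac{317 + S}{\frac{13}{8} + S}$)
$N{\left(193,-444 \right)} + I{\left(H,-121 \right)} = \frac{8 \left(317 + 193\right)}{13 + 8 \cdot 193} + 0 = 8 \frac{1}{13 + 1544} \cdot 510 + 0 = 8 \cdot \frac{1}{1557} \cdot 510 + 0 = \frac{1360}{519} + 0 = \frac{1360}{519}$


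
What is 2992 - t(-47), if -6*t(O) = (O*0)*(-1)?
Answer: 2992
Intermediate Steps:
t(O) = 0 (t(O) = -O*0*(-1)/6 = -0*(-1) = -⅙*0 = 0)
2992 - t(-47) = 2992 - 1*0 = 2992 + 0 = 2992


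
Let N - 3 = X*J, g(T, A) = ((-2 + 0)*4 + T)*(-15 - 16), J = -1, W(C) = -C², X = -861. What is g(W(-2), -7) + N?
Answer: 1236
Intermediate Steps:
g(T, A) = 248 - 31*T (g(T, A) = (-2*4 + T)*(-31) = (-8 + T)*(-31) = 248 - 31*T)
N = 864 (N = 3 - 861*(-1) = 3 + 861 = 864)
g(W(-2), -7) + N = (248 - (-31)*(-2)²) + 864 = (248 - (-31)*4) + 864 = (248 - 31*(-4)) + 864 = (248 + 124) + 864 = 372 + 864 = 1236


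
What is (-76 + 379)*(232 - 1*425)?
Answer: -58479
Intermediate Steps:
(-76 + 379)*(232 - 1*425) = 303*(232 - 425) = 303*(-193) = -58479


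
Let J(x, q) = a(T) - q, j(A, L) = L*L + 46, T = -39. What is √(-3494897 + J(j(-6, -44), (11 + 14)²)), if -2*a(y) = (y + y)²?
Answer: 2*I*√874641 ≈ 1870.4*I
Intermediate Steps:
a(y) = -2*y² (a(y) = -(y + y)²/2 = -4*y²/2 = -2*y²)
j(A, L) = 46 + L² (j(A, L) = L² + 46 = 46 + L²)
J(x, q) = -3042 - q (J(x, q) = -2*(-39)² - q = -2*1521 - q = -3042 - q)
√(-3494897 + J(j(-6, -44), (11 + 14)²)) = √(-3494897 + (-3042 - (11 + 14)²)) = √(-3494897 + (-3042 - 1*25²)) = √(-3494897 + (-3042 - 1*625)) = √(-3494897 + (-3042 - 625)) = √(-3494897 - 3667) = √(-3498564) = 2*I*√874641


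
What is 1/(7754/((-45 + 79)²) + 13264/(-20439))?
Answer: 11813742/71575411 ≈ 0.16505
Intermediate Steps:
1/(7754/((-45 + 79)²) + 13264/(-20439)) = 1/(7754/(34²) + 13264*(-1/20439)) = 1/(7754/1156 - 13264/20439) = 1/(7754*(1/1156) - 13264/20439) = 1/(3877/578 - 13264/20439) = 1/(71575411/11813742) = 11813742/71575411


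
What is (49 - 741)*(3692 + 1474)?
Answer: -3574872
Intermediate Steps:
(49 - 741)*(3692 + 1474) = -692*5166 = -3574872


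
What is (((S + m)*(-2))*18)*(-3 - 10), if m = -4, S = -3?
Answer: -3276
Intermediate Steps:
(((S + m)*(-2))*18)*(-3 - 10) = (((-3 - 4)*(-2))*18)*(-3 - 10) = (-7*(-2)*18)*(-13) = (14*18)*(-13) = 252*(-13) = -3276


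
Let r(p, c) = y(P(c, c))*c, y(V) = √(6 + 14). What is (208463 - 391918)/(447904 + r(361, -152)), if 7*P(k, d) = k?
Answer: -2567819635/6269297848 - 3485645*√5/12538595696 ≈ -0.41021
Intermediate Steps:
P(k, d) = k/7
y(V) = 2*√5 (y(V) = √20 = 2*√5)
r(p, c) = 2*c*√5 (r(p, c) = (2*√5)*c = 2*c*√5)
(208463 - 391918)/(447904 + r(361, -152)) = (208463 - 391918)/(447904 + 2*(-152)*√5) = -183455/(447904 - 304*√5)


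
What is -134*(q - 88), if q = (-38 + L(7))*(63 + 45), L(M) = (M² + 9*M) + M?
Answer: -1160440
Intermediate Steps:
L(M) = M² + 10*M
q = 8748 (q = (-38 + 7*(10 + 7))*(63 + 45) = (-38 + 7*17)*108 = (-38 + 119)*108 = 81*108 = 8748)
-134*(q - 88) = -134*(8748 - 88) = -134*8660 = -1160440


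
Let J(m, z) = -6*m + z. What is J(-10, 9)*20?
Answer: 1380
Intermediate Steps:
J(m, z) = z - 6*m
J(-10, 9)*20 = (9 - 6*(-10))*20 = (9 + 60)*20 = 69*20 = 1380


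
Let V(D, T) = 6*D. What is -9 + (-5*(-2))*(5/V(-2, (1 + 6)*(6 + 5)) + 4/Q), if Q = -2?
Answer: -199/6 ≈ -33.167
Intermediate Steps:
-9 + (-5*(-2))*(5/V(-2, (1 + 6)*(6 + 5)) + 4/Q) = -9 + (-5*(-2))*(5/((6*(-2))) + 4/(-2)) = -9 + 10*(5/(-12) + 4*(-½)) = -9 + 10*(5*(-1/12) - 2) = -9 + 10*(-5/12 - 2) = -9 + 10*(-29/12) = -9 - 145/6 = -199/6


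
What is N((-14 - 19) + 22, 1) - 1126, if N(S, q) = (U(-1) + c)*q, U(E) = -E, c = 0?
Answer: -1125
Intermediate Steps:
N(S, q) = q (N(S, q) = (-1*(-1) + 0)*q = (1 + 0)*q = 1*q = q)
N((-14 - 19) + 22, 1) - 1126 = 1 - 1126 = -1125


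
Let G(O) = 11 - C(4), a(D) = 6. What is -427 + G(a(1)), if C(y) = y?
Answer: -420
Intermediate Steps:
G(O) = 7 (G(O) = 11 - 1*4 = 11 - 4 = 7)
-427 + G(a(1)) = -427 + 7 = -420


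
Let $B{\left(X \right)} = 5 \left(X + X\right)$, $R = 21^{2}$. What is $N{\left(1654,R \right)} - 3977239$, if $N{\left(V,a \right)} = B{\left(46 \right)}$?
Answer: $-3976779$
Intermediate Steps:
$R = 441$
$B{\left(X \right)} = 10 X$ ($B{\left(X \right)} = 5 \cdot 2 X = 10 X$)
$N{\left(V,a \right)} = 460$ ($N{\left(V,a \right)} = 10 \cdot 46 = 460$)
$N{\left(1654,R \right)} - 3977239 = 460 - 3977239 = -3976779$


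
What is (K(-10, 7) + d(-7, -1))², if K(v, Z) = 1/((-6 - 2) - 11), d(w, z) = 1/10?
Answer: 81/36100 ≈ 0.0022438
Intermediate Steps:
d(w, z) = ⅒
K(v, Z) = -1/19 (K(v, Z) = 1/(-8 - 11) = 1/(-19) = -1/19)
(K(-10, 7) + d(-7, -1))² = (-1/19 + ⅒)² = (9/190)² = 81/36100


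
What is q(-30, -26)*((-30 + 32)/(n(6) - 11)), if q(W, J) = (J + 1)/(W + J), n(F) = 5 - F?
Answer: -25/336 ≈ -0.074405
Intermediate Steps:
q(W, J) = (1 + J)/(J + W)
q(-30, -26)*((-30 + 32)/(n(6) - 11)) = ((1 - 26)/(-26 - 30))*((-30 + 32)/((5 - 1*6) - 11)) = (-25/(-56))*(2/((5 - 6) - 11)) = (-1/56*(-25))*(2/(-1 - 11)) = 25*(2/(-12))/56 = 25*(2*(-1/12))/56 = (25/56)*(-1/6) = -25/336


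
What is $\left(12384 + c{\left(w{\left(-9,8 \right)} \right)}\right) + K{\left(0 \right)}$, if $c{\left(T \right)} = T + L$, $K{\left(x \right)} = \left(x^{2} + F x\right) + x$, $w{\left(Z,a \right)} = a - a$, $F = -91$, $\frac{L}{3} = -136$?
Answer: $11976$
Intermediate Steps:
$L = -408$ ($L = 3 \left(-136\right) = -408$)
$w{\left(Z,a \right)} = 0$
$K{\left(x \right)} = x^{2} - 90 x$ ($K{\left(x \right)} = \left(x^{2} - 91 x\right) + x = x^{2} - 90 x$)
$c{\left(T \right)} = -408 + T$ ($c{\left(T \right)} = T - 408 = -408 + T$)
$\left(12384 + c{\left(w{\left(-9,8 \right)} \right)}\right) + K{\left(0 \right)} = \left(12384 + \left(-408 + 0\right)\right) + 0 \left(-90 + 0\right) = \left(12384 - 408\right) + 0 \left(-90\right) = 11976 + 0 = 11976$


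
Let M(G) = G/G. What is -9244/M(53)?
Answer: -9244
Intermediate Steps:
M(G) = 1
-9244/M(53) = -9244/1 = -9244*1 = -9244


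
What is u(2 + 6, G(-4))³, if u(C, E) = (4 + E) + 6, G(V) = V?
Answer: 216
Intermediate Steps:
u(C, E) = 10 + E
u(2 + 6, G(-4))³ = (10 - 4)³ = 6³ = 216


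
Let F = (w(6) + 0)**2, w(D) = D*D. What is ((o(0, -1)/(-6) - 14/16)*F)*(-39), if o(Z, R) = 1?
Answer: 52650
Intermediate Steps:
w(D) = D**2
F = 1296 (F = (6**2 + 0)**2 = (36 + 0)**2 = 36**2 = 1296)
((o(0, -1)/(-6) - 14/16)*F)*(-39) = ((1/(-6) - 14/16)*1296)*(-39) = ((1*(-1/6) - 14*1/16)*1296)*(-39) = ((-1/6 - 7/8)*1296)*(-39) = -25/24*1296*(-39) = -1350*(-39) = 52650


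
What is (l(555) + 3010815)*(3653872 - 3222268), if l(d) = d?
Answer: 1299719337480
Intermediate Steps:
(l(555) + 3010815)*(3653872 - 3222268) = (555 + 3010815)*(3653872 - 3222268) = 3011370*431604 = 1299719337480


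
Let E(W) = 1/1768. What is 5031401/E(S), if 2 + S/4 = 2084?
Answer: 8895516968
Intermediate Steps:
S = 8328 (S = -8 + 4*2084 = -8 + 8336 = 8328)
E(W) = 1/1768
5031401/E(S) = 5031401/(1/1768) = 5031401*1768 = 8895516968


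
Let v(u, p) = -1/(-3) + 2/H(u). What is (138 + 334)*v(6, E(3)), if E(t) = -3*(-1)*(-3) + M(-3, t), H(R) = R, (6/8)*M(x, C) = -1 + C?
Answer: 944/3 ≈ 314.67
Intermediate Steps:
M(x, C) = -4/3 + 4*C/3 (M(x, C) = 4*(-1 + C)/3 = -4/3 + 4*C/3)
E(t) = -31/3 + 4*t/3 (E(t) = -3*(-1)*(-3) + (-4/3 + 4*t/3) = 3*(-3) + (-4/3 + 4*t/3) = -9 + (-4/3 + 4*t/3) = -31/3 + 4*t/3)
v(u, p) = 1/3 + 2/u (v(u, p) = -1/(-3) + 2/u = -1*(-1/3) + 2/u = 1/3 + 2/u)
(138 + 334)*v(6, E(3)) = (138 + 334)*((1/3)*(6 + 6)/6) = 472*((1/3)*(1/6)*12) = 472*(2/3) = 944/3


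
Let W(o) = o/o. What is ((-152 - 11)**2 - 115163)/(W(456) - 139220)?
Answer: 88594/139219 ≈ 0.63636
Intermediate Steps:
W(o) = 1
((-152 - 11)**2 - 115163)/(W(456) - 139220) = ((-152 - 11)**2 - 115163)/(1 - 139220) = ((-163)**2 - 115163)/(-139219) = (26569 - 115163)*(-1/139219) = -88594*(-1/139219) = 88594/139219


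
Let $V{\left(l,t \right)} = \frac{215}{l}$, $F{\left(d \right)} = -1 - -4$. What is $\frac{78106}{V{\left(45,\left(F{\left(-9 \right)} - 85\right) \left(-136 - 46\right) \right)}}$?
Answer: $\frac{702954}{43} \approx 16348.0$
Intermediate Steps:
$F{\left(d \right)} = 3$ ($F{\left(d \right)} = -1 + 4 = 3$)
$\frac{78106}{V{\left(45,\left(F{\left(-9 \right)} - 85\right) \left(-136 - 46\right) \right)}} = \frac{78106}{215 \cdot \frac{1}{45}} = \frac{78106}{\frac{43}{9}} = 78106 \cdot \frac{9}{43} = \frac{702954}{43}$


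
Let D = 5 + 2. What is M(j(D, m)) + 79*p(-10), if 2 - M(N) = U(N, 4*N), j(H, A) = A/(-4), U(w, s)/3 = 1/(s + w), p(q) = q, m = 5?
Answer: -19688/25 ≈ -787.52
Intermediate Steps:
U(w, s) = 3/(s + w)
D = 7
j(H, A) = -A/4 (j(H, A) = A*(-¼) = -A/4)
M(N) = 2 - 3/(5*N) (M(N) = 2 - 3/(4*N + N) = 2 - 3/(5*N))
M(j(D, m)) + 79*p(-10) = (2 - 3/(5*((-¼*5)))) + 79*(-10) = (2 - 3/(5*(-5/4))) - 790 = (2 - ⅗*(-⅘)) - 790 = (2 + 12/25) - 790 = 62/25 - 790 = -19688/25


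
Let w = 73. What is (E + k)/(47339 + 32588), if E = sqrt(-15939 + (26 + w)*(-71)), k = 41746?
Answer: 41746/79927 + 6*I*sqrt(638)/79927 ≈ 0.5223 + 0.0018961*I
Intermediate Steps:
E = 6*I*sqrt(638) (E = sqrt(-15939 + (26 + 73)*(-71)) = sqrt(-15939 + 99*(-71)) = sqrt(-15939 - 7029) = sqrt(-22968) = 6*I*sqrt(638) ≈ 151.55*I)
(E + k)/(47339 + 32588) = (6*I*sqrt(638) + 41746)/(47339 + 32588) = (41746 + 6*I*sqrt(638))/79927 = (41746 + 6*I*sqrt(638))*(1/79927) = 41746/79927 + 6*I*sqrt(638)/79927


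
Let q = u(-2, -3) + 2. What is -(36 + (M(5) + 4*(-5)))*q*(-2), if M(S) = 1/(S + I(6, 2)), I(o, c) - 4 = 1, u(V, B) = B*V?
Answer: 1288/5 ≈ 257.60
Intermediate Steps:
q = 8 (q = -3*(-2) + 2 = 6 + 2 = 8)
I(o, c) = 5 (I(o, c) = 4 + 1 = 5)
M(S) = 1/(5 + S) (M(S) = 1/(S + 5) = 1/(5 + S))
-(36 + (M(5) + 4*(-5)))*q*(-2) = -(36 + (1/(5 + 5) + 4*(-5)))*8*(-2) = -(36 + (1/10 - 20))*(-16) = -(36 + (⅒ - 20))*(-16) = -(36 - 199/10)*(-16) = -161*(-16)/10 = -1*(-1288/5) = 1288/5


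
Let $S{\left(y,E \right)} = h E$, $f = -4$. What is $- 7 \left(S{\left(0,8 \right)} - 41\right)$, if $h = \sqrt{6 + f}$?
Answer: $287 - 56 \sqrt{2} \approx 207.8$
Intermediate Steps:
$h = \sqrt{2}$ ($h = \sqrt{6 - 4} = \sqrt{2} \approx 1.4142$)
$S{\left(y,E \right)} = E \sqrt{2}$ ($S{\left(y,E \right)} = \sqrt{2} E = E \sqrt{2}$)
$- 7 \left(S{\left(0,8 \right)} - 41\right) = - 7 \left(8 \sqrt{2} - 41\right) = - 7 \left(-41 + 8 \sqrt{2}\right) = 287 - 56 \sqrt{2}$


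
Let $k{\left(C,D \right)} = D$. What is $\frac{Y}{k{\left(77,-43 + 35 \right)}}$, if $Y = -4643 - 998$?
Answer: $\frac{5641}{8} \approx 705.13$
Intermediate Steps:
$Y = -5641$ ($Y = -4643 - 998 = -5641$)
$\frac{Y}{k{\left(77,-43 + 35 \right)}} = - \frac{5641}{-43 + 35} = - \frac{5641}{-8} = \left(-5641\right) \left(- \frac{1}{8}\right) = \frac{5641}{8}$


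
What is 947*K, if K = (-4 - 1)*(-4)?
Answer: 18940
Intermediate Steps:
K = 20 (K = -5*(-4) = 20)
947*K = 947*20 = 18940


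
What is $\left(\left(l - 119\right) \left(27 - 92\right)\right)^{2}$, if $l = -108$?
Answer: $217710025$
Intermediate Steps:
$\left(\left(l - 119\right) \left(27 - 92\right)\right)^{2} = \left(\left(-108 - 119\right) \left(27 - 92\right)\right)^{2} = \left(\left(-227\right) \left(-65\right)\right)^{2} = 14755^{2} = 217710025$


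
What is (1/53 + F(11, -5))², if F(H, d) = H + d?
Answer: 101761/2809 ≈ 36.227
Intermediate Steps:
(1/53 + F(11, -5))² = (1/53 + (11 - 5))² = (1/53 + 6)² = (319/53)² = 101761/2809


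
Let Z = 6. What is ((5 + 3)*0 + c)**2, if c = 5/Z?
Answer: 25/36 ≈ 0.69444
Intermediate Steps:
c = 5/6 ≈ 0.83333
((5 + 3)*0 + c)**2 = ((5 + 3)*0 + 5/6)**2 = (8*0 + 5/6)**2 = (0 + 5/6)**2 = (5/6)**2 = 25/36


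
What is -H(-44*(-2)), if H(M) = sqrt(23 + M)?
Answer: -sqrt(111) ≈ -10.536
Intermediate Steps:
-H(-44*(-2)) = -sqrt(23 - 44*(-2)) = -sqrt(23 + 88) = -sqrt(111)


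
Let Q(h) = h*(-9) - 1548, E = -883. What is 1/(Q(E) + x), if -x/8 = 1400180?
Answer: -1/11195041 ≈ -8.9325e-8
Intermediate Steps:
x = -11201440 (x = -8*1400180 = -11201440)
Q(h) = -1548 - 9*h (Q(h) = -9*h - 1548 = -1548 - 9*h)
1/(Q(E) + x) = 1/((-1548 - 9*(-883)) - 11201440) = 1/((-1548 + 7947) - 11201440) = 1/(6399 - 11201440) = 1/(-11195041) = -1/11195041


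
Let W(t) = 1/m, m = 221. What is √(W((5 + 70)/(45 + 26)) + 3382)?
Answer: 3*√18353387/221 ≈ 58.155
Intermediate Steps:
W(t) = 1/221
√(W((5 + 70)/(45 + 26)) + 3382) = √(1/221 + 3382) = √(747423/221) = 3*√18353387/221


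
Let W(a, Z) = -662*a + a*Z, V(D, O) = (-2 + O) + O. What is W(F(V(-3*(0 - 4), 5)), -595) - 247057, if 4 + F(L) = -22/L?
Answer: -954289/4 ≈ -2.3857e+5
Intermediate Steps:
V(D, O) = -2 + 2*O
F(L) = -4 - 22/L
W(a, Z) = -662*a + Z*a
W(F(V(-3*(0 - 4), 5)), -595) - 247057 = (-4 - 22/(-2 + 2*5))*(-662 - 595) - 247057 = (-4 - 22/(-2 + 10))*(-1257) - 247057 = (-4 - 22/8)*(-1257) - 247057 = (-4 - 22*⅛)*(-1257) - 247057 = (-4 - 11/4)*(-1257) - 247057 = -27/4*(-1257) - 247057 = 33939/4 - 247057 = -954289/4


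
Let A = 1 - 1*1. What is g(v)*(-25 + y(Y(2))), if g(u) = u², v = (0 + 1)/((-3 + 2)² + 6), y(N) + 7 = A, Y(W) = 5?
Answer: -32/49 ≈ -0.65306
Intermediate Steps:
A = 0 (A = 1 - 1 = 0)
y(N) = -7 (y(N) = -7 + 0 = -7)
v = ⅐ (v = 1/((-1)² + 6) = 1/(1 + 6) = 1/7 = 1*(⅐) = ⅐ ≈ 0.14286)
g(v)*(-25 + y(Y(2))) = (⅐)²*(-25 - 7) = (1/49)*(-32) = -32/49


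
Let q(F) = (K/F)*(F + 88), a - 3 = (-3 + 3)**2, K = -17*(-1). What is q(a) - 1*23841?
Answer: -69976/3 ≈ -23325.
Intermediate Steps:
K = 17
a = 3 (a = 3 + (-3 + 3)**2 = 3 + 0**2 = 3 + 0 = 3)
q(F) = 17*(88 + F)/F (q(F) = (17/F)*(F + 88) = (17/F)*(88 + F) = 17*(88 + F)/F)
q(a) - 1*23841 = (17 + 1496/3) - 1*23841 = (17 + 1496*(1/3)) - 23841 = (17 + 1496/3) - 23841 = 1547/3 - 23841 = -69976/3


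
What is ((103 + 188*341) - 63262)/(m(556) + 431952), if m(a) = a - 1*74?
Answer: 949/432434 ≈ 0.0021946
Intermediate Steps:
m(a) = -74 + a (m(a) = a - 74 = -74 + a)
((103 + 188*341) - 63262)/(m(556) + 431952) = ((103 + 188*341) - 63262)/((-74 + 556) + 431952) = ((103 + 64108) - 63262)/(482 + 431952) = (64211 - 63262)/432434 = 949*(1/432434) = 949/432434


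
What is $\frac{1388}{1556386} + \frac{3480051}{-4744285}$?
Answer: $- \frac{208066061081}{283997644385} \approx -0.73263$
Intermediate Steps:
$\frac{1388}{1556386} + \frac{3480051}{-4744285} = 1388 \cdot \frac{1}{1556386} + 3480051 \left(- \frac{1}{4744285}\right) = \frac{694}{778193} - \frac{3480051}{4744285} = - \frac{208066061081}{283997644385}$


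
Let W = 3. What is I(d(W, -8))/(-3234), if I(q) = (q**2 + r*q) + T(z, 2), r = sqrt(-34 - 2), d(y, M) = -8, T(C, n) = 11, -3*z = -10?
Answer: -25/1078 + 8*I/539 ≈ -0.023191 + 0.014842*I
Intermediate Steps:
z = 10/3 (z = -1/3*(-10) = 10/3 ≈ 3.3333)
r = 6*I (r = sqrt(-36) = 6*I ≈ 6.0*I)
I(q) = 11 + q**2 + 6*I*q (I(q) = (q**2 + (6*I)*q) + 11 = (q**2 + 6*I*q) + 11 = 11 + q**2 + 6*I*q)
I(d(W, -8))/(-3234) = (11 + (-8)**2 + 6*I*(-8))/(-3234) = (11 + 64 - 48*I)*(-1/3234) = (75 - 48*I)*(-1/3234) = -25/1078 + 8*I/539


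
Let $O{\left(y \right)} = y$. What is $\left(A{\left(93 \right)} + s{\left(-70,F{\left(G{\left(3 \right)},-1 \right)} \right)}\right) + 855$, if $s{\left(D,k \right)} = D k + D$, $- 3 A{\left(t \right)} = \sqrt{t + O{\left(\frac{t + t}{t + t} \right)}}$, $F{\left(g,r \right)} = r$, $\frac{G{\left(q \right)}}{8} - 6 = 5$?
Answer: $855 - \frac{\sqrt{94}}{3} \approx 851.77$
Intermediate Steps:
$G{\left(q \right)} = 88$ ($G{\left(q \right)} = 48 + 8 \cdot 5 = 48 + 40 = 88$)
$A{\left(t \right)} = - \frac{\sqrt{1 + t}}{3}$ ($A{\left(t \right)} = - \frac{\sqrt{t + \frac{t + t}{t + t}}}{3} = - \frac{\sqrt{t + \frac{2 t}{2 t}}}{3} = - \frac{\sqrt{t + 2 t \frac{1}{2 t}}}{3} = - \frac{\sqrt{t + 1}}{3} = - \frac{\sqrt{1 + t}}{3}$)
$s{\left(D,k \right)} = D + D k$
$\left(A{\left(93 \right)} + s{\left(-70,F{\left(G{\left(3 \right)},-1 \right)} \right)}\right) + 855 = \left(- \frac{\sqrt{1 + 93}}{3} - 70 \left(1 - 1\right)\right) + 855 = \left(- \frac{\sqrt{94}}{3} - 0\right) + 855 = \left(- \frac{\sqrt{94}}{3} + 0\right) + 855 = - \frac{\sqrt{94}}{3} + 855 = 855 - \frac{\sqrt{94}}{3}$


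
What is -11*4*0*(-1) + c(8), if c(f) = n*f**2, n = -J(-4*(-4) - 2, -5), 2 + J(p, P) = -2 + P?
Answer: 576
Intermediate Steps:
J(p, P) = -4 + P (J(p, P) = -2 + (-2 + P) = -4 + P)
n = 9 (n = -(-4 - 5) = -1*(-9) = 9)
c(f) = 9*f**2
-11*4*0*(-1) + c(8) = -11*4*0*(-1) + 9*8**2 = -0*(-1) + 9*64 = -11*0 + 576 = 0 + 576 = 576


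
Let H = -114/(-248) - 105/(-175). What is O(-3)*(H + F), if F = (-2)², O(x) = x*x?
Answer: 28233/620 ≈ 45.537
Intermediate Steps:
H = 657/620 (H = -114*(-1/248) - 105*(-1/175) = 57/124 + ⅗ = 657/620 ≈ 1.0597)
O(x) = x²
F = 4
O(-3)*(H + F) = (-3)²*(657/620 + 4) = 9*(3137/620) = 28233/620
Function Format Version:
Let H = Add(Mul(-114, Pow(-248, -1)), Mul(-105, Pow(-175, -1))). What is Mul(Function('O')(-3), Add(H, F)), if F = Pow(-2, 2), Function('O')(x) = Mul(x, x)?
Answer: Rational(28233, 620) ≈ 45.537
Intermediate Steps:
H = Rational(657, 620) (H = Add(Mul(-114, Rational(-1, 248)), Mul(-105, Rational(-1, 175))) = Add(Rational(57, 124), Rational(3, 5)) = Rational(657, 620) ≈ 1.0597)
Function('O')(x) = Pow(x, 2)
F = 4
Mul(Function('O')(-3), Add(H, F)) = Mul(Pow(-3, 2), Add(Rational(657, 620), 4)) = Mul(9, Rational(3137, 620)) = Rational(28233, 620)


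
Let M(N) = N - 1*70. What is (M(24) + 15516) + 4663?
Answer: 20133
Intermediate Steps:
M(N) = -70 + N (M(N) = N - 70 = -70 + N)
(M(24) + 15516) + 4663 = ((-70 + 24) + 15516) + 4663 = (-46 + 15516) + 4663 = 15470 + 4663 = 20133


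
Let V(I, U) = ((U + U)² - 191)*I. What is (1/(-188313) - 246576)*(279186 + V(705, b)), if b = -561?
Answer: -13739008752409352013/62771 ≈ -2.1888e+14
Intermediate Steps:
V(I, U) = I*(-191 + 4*U²) (V(I, U) = ((2*U)² - 191)*I = (4*U² - 191)*I = (-191 + 4*U²)*I = I*(-191 + 4*U²))
(1/(-188313) - 246576)*(279186 + V(705, b)) = (1/(-188313) - 246576)*(279186 + 705*(-191 + 4*(-561)²)) = (-1/188313 - 246576)*(279186 + 705*(-191 + 4*314721)) = -46433466289*(279186 + 705*(-191 + 1258884))/188313 = -46433466289*(279186 + 705*1258693)/188313 = -46433466289*(279186 + 887378565)/188313 = -46433466289/188313*887657751 = -13739008752409352013/62771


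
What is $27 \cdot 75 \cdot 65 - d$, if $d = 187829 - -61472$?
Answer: $-117676$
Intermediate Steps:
$d = 249301$ ($d = 187829 + 61472 = 249301$)
$27 \cdot 75 \cdot 65 - d = 27 \cdot 75 \cdot 65 - 249301 = 2025 \cdot 65 - 249301 = 131625 - 249301 = -117676$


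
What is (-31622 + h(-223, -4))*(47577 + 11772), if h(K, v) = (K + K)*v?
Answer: -1770855462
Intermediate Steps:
h(K, v) = 2*K*v (h(K, v) = (2*K)*v = 2*K*v)
(-31622 + h(-223, -4))*(47577 + 11772) = (-31622 + 2*(-223)*(-4))*(47577 + 11772) = (-31622 + 1784)*59349 = -29838*59349 = -1770855462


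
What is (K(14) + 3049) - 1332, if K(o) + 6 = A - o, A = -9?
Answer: 1688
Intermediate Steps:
K(o) = -15 - o (K(o) = -6 + (-9 - o) = -15 - o)
(K(14) + 3049) - 1332 = ((-15 - 1*14) + 3049) - 1332 = ((-15 - 14) + 3049) - 1332 = (-29 + 3049) - 1332 = 3020 - 1332 = 1688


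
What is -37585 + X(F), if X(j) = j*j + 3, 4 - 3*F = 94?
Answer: -36682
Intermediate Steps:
F = -30 (F = 4/3 - ⅓*94 = 4/3 - 94/3 = -30)
X(j) = 3 + j² (X(j) = j² + 3 = 3 + j²)
-37585 + X(F) = -37585 + (3 + (-30)²) = -37585 + (3 + 900) = -37585 + 903 = -36682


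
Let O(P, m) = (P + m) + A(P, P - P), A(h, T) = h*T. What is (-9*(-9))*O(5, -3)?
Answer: 162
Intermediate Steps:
A(h, T) = T*h
O(P, m) = P + m (O(P, m) = (P + m) + (P - P)*P = (P + m) + 0*P = (P + m) + 0 = P + m)
(-9*(-9))*O(5, -3) = (-9*(-9))*(5 - 3) = 81*2 = 162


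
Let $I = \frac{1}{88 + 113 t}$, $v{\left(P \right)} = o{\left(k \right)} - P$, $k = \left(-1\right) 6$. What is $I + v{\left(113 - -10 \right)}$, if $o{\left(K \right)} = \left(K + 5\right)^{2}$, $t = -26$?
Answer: $- \frac{347701}{2850} \approx -122.0$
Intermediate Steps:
$k = -6$
$o{\left(K \right)} = \left(5 + K\right)^{2}$
$v{\left(P \right)} = 1 - P$ ($v{\left(P \right)} = \left(5 - 6\right)^{2} - P = \left(-1\right)^{2} - P = 1 - P$)
$I = - \frac{1}{2850}$ ($I = \frac{1}{88 + 113 \left(-26\right)} = \frac{1}{88 - 2938} = \frac{1}{-2850} = - \frac{1}{2850} \approx -0.00035088$)
$I + v{\left(113 - -10 \right)} = - \frac{1}{2850} - \left(112 + 10\right) = - \frac{1}{2850} + \left(1 - \left(113 + 10\right)\right) = - \frac{1}{2850} + \left(1 - 123\right) = - \frac{1}{2850} - 122 = - \frac{347701}{2850}$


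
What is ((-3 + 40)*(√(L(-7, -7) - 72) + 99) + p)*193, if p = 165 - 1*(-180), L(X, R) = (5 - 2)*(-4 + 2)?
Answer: 773544 + 7141*I*√78 ≈ 7.7354e+5 + 63068.0*I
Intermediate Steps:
L(X, R) = -6 (L(X, R) = 3*(-2) = -6)
p = 345 (p = 165 + 180 = 345)
((-3 + 40)*(√(L(-7, -7) - 72) + 99) + p)*193 = ((-3 + 40)*(√(-6 - 72) + 99) + 345)*193 = (37*(√(-78) + 99) + 345)*193 = (37*(I*√78 + 99) + 345)*193 = (37*(99 + I*√78) + 345)*193 = ((3663 + 37*I*√78) + 345)*193 = (4008 + 37*I*√78)*193 = 773544 + 7141*I*√78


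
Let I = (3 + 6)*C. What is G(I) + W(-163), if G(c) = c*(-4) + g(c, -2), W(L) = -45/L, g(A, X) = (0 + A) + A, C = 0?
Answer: 45/163 ≈ 0.27607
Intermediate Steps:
g(A, X) = 2*A (g(A, X) = A + A = 2*A)
I = 0 (I = (3 + 6)*0 = 9*0 = 0)
G(c) = -2*c (G(c) = c*(-4) + 2*c = -4*c + 2*c = -2*c)
G(I) + W(-163) = -2*0 - 45/(-163) = 0 - 45*(-1/163) = 0 + 45/163 = 45/163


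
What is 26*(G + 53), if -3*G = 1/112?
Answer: 231491/168 ≈ 1377.9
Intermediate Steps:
G = -1/336 (G = -⅓/112 = -⅓*1/112 = -1/336 ≈ -0.0029762)
26*(G + 53) = 26*(-1/336 + 53) = 26*(17807/336) = 231491/168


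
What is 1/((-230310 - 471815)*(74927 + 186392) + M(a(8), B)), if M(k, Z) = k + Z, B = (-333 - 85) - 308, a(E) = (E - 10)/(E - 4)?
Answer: -2/366957207203 ≈ -5.4502e-12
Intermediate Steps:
a(E) = (-10 + E)/(-4 + E)
B = -726 (B = -418 - 308 = -726)
M(k, Z) = Z + k
1/((-230310 - 471815)*(74927 + 186392) + M(a(8), B)) = 1/((-230310 - 471815)*(74927 + 186392) + (-726 + (-10 + 8)/(-4 + 8))) = 1/(-702125*261319 + (-726 - 2/4)) = 1/(-183478602875 + (-726 + (¼)*(-2))) = 1/(-183478602875 + (-726 - ½)) = 1/(-183478602875 - 1453/2) = 1/(-366957207203/2) = -2/366957207203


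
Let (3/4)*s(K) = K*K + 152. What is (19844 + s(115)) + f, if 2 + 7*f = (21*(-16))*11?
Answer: 260062/7 ≈ 37152.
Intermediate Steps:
s(K) = 608/3 + 4*K²/3 (s(K) = 4*(K*K + 152)/3 = 4*(K² + 152)/3 = 4*(152 + K²)/3 = 608/3 + 4*K²/3)
f = -3698/7 (f = -2/7 + ((21*(-16))*11)/7 = -2/7 + (-336*11)/7 = -2/7 + (⅐)*(-3696) = -2/7 - 528 = -3698/7 ≈ -528.29)
(19844 + s(115)) + f = (19844 + (608/3 + (4/3)*115²)) - 3698/7 = (19844 + (608/3 + (4/3)*13225)) - 3698/7 = (19844 + (608/3 + 52900/3)) - 3698/7 = (19844 + 17836) - 3698/7 = 37680 - 3698/7 = 260062/7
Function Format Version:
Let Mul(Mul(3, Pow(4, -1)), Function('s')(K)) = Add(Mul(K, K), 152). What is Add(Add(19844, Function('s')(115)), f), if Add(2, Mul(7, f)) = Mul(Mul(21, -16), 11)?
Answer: Rational(260062, 7) ≈ 37152.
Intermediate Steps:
Function('s')(K) = Add(Rational(608, 3), Mul(Rational(4, 3), Pow(K, 2))) (Function('s')(K) = Mul(Rational(4, 3), Add(Mul(K, K), 152)) = Mul(Rational(4, 3), Add(Pow(K, 2), 152)) = Mul(Rational(4, 3), Add(152, Pow(K, 2))) = Add(Rational(608, 3), Mul(Rational(4, 3), Pow(K, 2))))
f = Rational(-3698, 7) (f = Add(Rational(-2, 7), Mul(Rational(1, 7), Mul(Mul(21, -16), 11))) = Add(Rational(-2, 7), Mul(Rational(1, 7), Mul(-336, 11))) = Add(Rational(-2, 7), Mul(Rational(1, 7), -3696)) = Add(Rational(-2, 7), -528) = Rational(-3698, 7) ≈ -528.29)
Add(Add(19844, Function('s')(115)), f) = Add(Add(19844, Add(Rational(608, 3), Mul(Rational(4, 3), Pow(115, 2)))), Rational(-3698, 7)) = Add(Add(19844, Add(Rational(608, 3), Mul(Rational(4, 3), 13225))), Rational(-3698, 7)) = Add(Add(19844, Add(Rational(608, 3), Rational(52900, 3))), Rational(-3698, 7)) = Add(Add(19844, 17836), Rational(-3698, 7)) = Add(37680, Rational(-3698, 7)) = Rational(260062, 7)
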